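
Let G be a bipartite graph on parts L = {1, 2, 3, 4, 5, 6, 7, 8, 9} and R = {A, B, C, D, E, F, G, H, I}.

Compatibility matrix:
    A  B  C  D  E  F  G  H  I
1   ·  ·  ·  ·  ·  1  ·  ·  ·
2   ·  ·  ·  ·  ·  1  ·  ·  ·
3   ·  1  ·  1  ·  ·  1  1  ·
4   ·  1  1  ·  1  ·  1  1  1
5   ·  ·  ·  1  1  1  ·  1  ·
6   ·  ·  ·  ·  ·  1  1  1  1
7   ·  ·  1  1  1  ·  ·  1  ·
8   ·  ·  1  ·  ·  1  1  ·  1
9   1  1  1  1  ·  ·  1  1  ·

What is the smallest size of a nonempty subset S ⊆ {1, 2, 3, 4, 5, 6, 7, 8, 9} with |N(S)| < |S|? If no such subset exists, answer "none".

2

Take S = {1, 2}. Its neighbourhood is {F}, so |N(S)| = 1 < |S| = 2.
No single vertex violates Hall's condition since each has at least one neighbour, so 2 is the minimum.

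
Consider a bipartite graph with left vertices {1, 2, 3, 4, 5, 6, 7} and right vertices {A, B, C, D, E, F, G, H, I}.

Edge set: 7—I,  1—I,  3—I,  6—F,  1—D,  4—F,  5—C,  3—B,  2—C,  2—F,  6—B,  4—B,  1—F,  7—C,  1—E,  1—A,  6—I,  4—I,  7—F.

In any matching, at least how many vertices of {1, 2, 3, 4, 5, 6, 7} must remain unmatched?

A valid assignment of size 5: 1-A, 2-F, 3-I, 4-B, 5-C.
The set {2, 3, 4, 5, 6, 7} has only 4 neighbours ({B, C, F, I}), so by Hall's theorem at most 5 of the 7 left vertices can be matched.
That matches 5 of the 7, leaving 2 unmatched; no matching can do better.

2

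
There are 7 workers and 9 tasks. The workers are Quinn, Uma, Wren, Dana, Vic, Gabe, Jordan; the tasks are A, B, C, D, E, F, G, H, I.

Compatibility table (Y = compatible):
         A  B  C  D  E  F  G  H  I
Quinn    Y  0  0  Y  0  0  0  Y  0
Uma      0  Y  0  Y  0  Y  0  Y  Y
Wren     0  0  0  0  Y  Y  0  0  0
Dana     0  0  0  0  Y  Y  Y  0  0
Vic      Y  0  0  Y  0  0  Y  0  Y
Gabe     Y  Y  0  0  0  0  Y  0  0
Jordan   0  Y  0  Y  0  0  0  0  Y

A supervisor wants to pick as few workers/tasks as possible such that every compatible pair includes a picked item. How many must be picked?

A maximum matching has 7 edges (e.g. Quinn–D, Uma–H, Wren–F, Dana–E, Vic–I, Gabe–G, Jordan–B).
By König's theorem the minimum vertex cover has the same size. One such cover is {Quinn, Uma, Wren, Dana, Vic, Gabe, Jordan}.

7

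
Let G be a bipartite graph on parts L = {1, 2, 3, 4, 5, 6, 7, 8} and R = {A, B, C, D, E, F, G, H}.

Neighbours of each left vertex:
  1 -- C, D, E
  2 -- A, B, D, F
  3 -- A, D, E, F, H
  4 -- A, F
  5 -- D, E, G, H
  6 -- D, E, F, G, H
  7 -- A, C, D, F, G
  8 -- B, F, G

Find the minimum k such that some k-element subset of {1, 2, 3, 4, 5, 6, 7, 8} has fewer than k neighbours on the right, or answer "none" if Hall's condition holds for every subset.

none

A matching saturating every left vertex exists, for instance 1→C, 2→F, 3→E, 4→A, 5→H, 6→G, 7→D, 8→B.
By Hall's marriage theorem, this means |N(S)| ≥ |S| for every subset S, so no violating subset exists.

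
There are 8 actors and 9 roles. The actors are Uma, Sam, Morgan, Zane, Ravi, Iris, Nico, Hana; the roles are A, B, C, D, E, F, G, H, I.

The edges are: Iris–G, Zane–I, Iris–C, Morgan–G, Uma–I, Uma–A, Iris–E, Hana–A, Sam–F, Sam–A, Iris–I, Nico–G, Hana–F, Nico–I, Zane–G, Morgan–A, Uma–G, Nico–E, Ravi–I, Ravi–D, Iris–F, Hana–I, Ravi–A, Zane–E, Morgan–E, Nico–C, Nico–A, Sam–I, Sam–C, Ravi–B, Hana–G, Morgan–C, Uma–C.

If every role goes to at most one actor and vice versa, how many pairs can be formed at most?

One maximum matching: Uma–C, Sam–F, Morgan–A, Zane–I, Ravi–B, Iris–E, Nico–G.
The set {Uma, Sam, Morgan, Zane, Iris, Nico, Hana} has only 6 neighbours ({A, C, E, F, G, I}), so by Hall's theorem at most 7 of the 8 actors can be matched.

7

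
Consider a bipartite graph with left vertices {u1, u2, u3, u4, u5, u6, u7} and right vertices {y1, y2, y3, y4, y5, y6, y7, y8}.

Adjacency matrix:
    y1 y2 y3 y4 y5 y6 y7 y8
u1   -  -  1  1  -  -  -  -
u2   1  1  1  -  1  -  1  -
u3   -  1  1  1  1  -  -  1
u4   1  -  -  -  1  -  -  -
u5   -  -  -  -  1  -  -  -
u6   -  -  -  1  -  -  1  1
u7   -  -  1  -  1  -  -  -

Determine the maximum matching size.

One maximum matching: u1–y4, u2–y7, u3–y2, u4–y1, u5–y5, u6–y8, u7–y3.
This saturates every left vertex, so 7 is the maximum.

7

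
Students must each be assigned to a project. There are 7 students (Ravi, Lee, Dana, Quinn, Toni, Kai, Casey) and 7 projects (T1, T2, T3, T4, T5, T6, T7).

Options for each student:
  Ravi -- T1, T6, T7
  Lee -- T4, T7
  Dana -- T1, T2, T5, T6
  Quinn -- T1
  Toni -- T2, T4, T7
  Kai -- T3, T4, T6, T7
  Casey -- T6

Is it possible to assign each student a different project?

For example, pair Ravi→T7, Lee→T4, Dana→T5, Quinn→T1, Toni→T2, Kai→T3, Casey→T6.
Every student is matched, so this is a perfect matching.

Yes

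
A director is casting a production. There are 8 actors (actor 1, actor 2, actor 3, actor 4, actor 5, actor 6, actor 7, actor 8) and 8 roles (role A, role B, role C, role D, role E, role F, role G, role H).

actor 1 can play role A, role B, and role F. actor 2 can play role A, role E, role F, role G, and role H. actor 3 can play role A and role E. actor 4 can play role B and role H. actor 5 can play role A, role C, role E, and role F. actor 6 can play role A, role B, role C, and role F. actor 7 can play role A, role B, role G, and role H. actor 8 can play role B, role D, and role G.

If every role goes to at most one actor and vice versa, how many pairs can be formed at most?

For example, pair actor 1–role A, actor 2–role G, actor 3–role E, actor 4–role H, actor 5–role C, actor 6–role F, actor 7–role B, actor 8–role D.
All 8 actors are matched, so no larger matching exists.

8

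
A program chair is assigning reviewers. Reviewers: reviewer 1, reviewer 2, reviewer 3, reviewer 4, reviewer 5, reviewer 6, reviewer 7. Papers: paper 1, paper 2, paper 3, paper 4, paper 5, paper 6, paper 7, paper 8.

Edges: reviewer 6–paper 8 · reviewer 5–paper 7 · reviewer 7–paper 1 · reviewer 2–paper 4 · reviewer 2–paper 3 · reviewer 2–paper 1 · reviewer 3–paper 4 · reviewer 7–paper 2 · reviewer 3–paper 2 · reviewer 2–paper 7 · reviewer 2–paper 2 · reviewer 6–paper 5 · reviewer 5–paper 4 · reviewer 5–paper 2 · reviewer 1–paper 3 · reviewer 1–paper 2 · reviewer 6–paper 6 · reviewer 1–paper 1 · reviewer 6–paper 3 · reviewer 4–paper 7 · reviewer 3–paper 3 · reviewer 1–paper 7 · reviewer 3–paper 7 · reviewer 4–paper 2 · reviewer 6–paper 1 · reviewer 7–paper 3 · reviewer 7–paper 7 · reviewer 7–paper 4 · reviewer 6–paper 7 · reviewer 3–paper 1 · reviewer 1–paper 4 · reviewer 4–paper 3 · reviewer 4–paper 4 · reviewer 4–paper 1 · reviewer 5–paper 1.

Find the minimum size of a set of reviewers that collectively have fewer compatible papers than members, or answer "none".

6

Take S = {reviewer 1, reviewer 2, reviewer 3, reviewer 4, reviewer 5, reviewer 7}. Its neighbourhood is {paper 1, paper 2, paper 3, paper 4, paper 7}, so |N(S)| = 5 < |S| = 6.
Every subset of size less than 6 has at least as many neighbours as members, so 6 is the minimum.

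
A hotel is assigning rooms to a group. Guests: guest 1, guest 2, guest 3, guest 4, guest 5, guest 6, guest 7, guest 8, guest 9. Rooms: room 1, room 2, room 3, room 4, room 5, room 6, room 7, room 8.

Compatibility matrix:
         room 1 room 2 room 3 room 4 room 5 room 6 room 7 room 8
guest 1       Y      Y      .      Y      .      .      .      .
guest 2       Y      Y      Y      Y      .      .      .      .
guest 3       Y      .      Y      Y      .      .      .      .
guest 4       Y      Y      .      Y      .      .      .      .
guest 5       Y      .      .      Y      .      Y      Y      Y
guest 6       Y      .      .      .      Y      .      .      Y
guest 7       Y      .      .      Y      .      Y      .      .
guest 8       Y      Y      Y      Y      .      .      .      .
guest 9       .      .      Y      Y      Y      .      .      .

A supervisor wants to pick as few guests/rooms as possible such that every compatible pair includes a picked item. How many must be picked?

8

A maximum matching has 8 edges (e.g. guest 1–room 2, guest 2–room 3, guest 3–room 1, guest 4–room 4, guest 5–room 7, guest 6–room 8, guest 7–room 6, guest 9–room 5).
By König's theorem the minimum vertex cover has the same size. One such cover is {guest 5, guest 6, guest 7, guest 9, room 1, room 2, room 3, room 4}.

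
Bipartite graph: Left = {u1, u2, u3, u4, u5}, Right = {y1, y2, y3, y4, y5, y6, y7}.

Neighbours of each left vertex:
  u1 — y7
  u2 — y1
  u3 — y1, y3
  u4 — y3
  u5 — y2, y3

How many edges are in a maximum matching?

One maximum matching: u1–y7, u2–y1, u3–y3, u5–y2.
The set {u2, u3, u4} has only 2 neighbours ({y1, y3}), so by Hall's theorem at most 4 of the 5 left vertices can be matched.

4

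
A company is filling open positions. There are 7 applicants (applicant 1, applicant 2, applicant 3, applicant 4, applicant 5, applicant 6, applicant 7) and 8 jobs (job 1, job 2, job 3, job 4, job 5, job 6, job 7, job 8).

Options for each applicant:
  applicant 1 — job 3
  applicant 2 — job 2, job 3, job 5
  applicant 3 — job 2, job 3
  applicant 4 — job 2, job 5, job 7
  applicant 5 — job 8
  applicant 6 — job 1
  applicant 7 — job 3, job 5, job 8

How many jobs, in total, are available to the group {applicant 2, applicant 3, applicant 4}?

The union of neighbours of {applicant 2, applicant 3, applicant 4} is {job 2, job 3, job 5, job 7}, which has 4 elements.
Since |N(S)| = 4 ≥ |S| = 3, Hall's condition holds for this subset.

4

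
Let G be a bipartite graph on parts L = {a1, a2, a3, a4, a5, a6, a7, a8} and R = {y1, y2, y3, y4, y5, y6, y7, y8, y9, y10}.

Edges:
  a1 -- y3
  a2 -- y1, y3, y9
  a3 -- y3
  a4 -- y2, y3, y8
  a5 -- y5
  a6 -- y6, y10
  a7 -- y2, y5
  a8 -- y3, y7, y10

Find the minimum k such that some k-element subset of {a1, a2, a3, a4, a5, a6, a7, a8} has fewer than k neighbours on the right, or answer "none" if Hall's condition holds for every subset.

2

Take S = {a1, a3}. Its neighbourhood is {y3}, so |N(S)| = 1 < |S| = 2.
No single vertex violates Hall's condition since each has at least one neighbour, so 2 is the minimum.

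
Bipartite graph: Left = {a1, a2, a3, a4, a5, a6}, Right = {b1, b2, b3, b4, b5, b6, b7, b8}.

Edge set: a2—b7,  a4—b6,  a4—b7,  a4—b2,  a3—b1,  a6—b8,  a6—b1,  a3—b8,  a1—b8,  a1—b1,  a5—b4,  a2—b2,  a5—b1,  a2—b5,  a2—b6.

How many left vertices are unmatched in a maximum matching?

1

A valid assignment of size 5: a1–b1, a2–b5, a3–b8, a4–b6, a5–b4.
The set {a1, a3, a6} has only 2 neighbours ({b1, b8}), so by Hall's theorem at most 5 of the 6 left vertices can be matched.
That matches 5 of the 6, leaving 1 unmatched; no matching can do better.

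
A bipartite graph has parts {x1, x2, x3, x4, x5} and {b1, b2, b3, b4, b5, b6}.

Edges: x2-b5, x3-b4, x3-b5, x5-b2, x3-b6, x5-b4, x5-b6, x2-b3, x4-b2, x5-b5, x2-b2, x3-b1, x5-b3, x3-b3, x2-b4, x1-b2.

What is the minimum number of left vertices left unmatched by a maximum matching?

A valid assignment of size 4: x1→b2, x2→b3, x3→b1, x5→b5.
The set {x1, x4} has only 1 neighbour ({b2}), so by Hall's theorem at most 4 of the 5 left vertices can be matched.
That matches 4 of the 5, leaving 1 unmatched; no matching can do better.

1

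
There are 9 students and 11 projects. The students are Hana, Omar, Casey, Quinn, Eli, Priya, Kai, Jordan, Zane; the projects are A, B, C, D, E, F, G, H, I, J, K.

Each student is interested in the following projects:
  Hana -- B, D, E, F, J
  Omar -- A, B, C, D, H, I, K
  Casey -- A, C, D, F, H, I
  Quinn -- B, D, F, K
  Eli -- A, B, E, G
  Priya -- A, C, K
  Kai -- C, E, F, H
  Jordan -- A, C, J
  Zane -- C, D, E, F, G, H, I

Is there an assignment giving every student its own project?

Yes

For example, pair Hana-E, Omar-K, Casey-A, Quinn-F, Eli-B, Priya-C, Kai-H, Jordan-J, Zane-G.
All 9 students are covered.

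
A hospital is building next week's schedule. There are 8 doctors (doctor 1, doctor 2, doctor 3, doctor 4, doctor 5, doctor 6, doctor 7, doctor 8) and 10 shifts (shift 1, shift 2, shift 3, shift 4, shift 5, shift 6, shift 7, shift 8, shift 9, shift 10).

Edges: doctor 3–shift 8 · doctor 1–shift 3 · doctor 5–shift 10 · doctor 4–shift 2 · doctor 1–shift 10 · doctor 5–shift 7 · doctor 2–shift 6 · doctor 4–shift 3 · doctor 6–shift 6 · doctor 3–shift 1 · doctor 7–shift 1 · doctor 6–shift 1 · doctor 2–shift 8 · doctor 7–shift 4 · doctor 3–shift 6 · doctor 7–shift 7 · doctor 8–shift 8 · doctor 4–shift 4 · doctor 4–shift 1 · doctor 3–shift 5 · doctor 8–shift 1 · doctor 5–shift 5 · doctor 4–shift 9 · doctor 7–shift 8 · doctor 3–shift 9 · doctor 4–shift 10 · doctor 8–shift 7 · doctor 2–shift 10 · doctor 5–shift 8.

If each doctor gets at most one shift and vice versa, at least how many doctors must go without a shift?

One maximum matching: doctor 1–shift 3, doctor 2–shift 10, doctor 3–shift 6, doctor 4–shift 2, doctor 5–shift 5, doctor 6–shift 1, doctor 7–shift 4, doctor 8–shift 8.
This saturates every doctor, so 8 is the maximum.
That matches 8 of the 8, leaving 0 unmatched; no matching can do better.

0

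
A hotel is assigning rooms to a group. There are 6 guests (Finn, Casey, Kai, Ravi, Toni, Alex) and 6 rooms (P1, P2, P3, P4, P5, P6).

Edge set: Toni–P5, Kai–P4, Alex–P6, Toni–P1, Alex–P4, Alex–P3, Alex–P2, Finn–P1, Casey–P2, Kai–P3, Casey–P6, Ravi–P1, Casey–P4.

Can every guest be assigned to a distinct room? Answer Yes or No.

No

The set {Finn, Ravi} has only 1 neighbour ({P1}), so by Hall's theorem at most 5 of the 6 guests can be matched.
Hence no matching covers every guest.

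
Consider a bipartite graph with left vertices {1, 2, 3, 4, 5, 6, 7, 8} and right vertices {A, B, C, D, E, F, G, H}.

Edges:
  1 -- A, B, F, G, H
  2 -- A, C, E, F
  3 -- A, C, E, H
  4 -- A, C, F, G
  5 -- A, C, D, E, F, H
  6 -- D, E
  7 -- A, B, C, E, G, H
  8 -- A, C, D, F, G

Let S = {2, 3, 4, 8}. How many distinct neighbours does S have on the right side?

The union of neighbours of {2, 3, 4, 8} is {A, C, D, E, F, G, H}, which has 7 elements.
Since |N(S)| = 7 ≥ |S| = 4, Hall's condition holds for this subset.

7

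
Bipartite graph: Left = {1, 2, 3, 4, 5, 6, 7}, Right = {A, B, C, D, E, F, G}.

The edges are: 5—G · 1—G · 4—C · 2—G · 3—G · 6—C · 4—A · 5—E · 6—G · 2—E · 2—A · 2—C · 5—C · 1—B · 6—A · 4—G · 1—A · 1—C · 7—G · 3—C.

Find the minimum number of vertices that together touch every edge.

5

The 5 edges 1–B, 2–C, 3–G, 4–A, 5–E form a matching, so any vertex cover needs at least 5 vertices (one per matched edge).
Conversely {1, A, C, E, G} meets every edge and has exactly 5 vertices, so 5 is optimal.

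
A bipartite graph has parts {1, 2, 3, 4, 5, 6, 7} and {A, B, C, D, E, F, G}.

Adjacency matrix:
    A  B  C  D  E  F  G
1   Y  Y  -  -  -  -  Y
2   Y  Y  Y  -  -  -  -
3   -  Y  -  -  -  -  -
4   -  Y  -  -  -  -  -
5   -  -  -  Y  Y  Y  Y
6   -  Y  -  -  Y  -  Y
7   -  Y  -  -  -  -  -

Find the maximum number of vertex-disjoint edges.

For example, pair 1–G, 2–C, 3–B, 5–D, 6–E.
The set {3, 4, 7} has only 1 neighbour ({B}), so by Hall's theorem at most 5 of the 7 left vertices can be matched.

5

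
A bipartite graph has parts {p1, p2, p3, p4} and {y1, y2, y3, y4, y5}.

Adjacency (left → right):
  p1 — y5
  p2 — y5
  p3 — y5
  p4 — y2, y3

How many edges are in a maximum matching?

2

One maximum matching: p1→y5, p4→y3.
The set {p1, p2, p3} has only 1 neighbour ({y5}), so by Hall's theorem at most 2 of the 4 left vertices can be matched.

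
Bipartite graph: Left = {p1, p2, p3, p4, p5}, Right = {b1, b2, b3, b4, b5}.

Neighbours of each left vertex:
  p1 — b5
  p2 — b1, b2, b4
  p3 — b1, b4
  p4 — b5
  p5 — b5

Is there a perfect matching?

The set {p1, p4, p5} has only 1 neighbour ({b5}), so by Hall's theorem at most 3 of the 5 left vertices can be matched.
Hence no matching covers every left vertex.

No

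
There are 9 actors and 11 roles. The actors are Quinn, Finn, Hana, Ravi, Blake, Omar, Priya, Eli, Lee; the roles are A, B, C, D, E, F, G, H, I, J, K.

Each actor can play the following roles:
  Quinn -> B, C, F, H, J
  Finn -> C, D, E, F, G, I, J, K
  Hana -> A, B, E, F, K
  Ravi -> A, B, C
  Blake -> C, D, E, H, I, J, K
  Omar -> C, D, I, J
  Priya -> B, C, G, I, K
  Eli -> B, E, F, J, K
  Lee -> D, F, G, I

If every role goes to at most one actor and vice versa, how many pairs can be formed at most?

9

For example, pair Quinn-H, Finn-G, Hana-A, Ravi-B, Blake-E, Omar-C, Priya-K, Eli-J, Lee-F.
This saturates every actor, so 9 is the maximum.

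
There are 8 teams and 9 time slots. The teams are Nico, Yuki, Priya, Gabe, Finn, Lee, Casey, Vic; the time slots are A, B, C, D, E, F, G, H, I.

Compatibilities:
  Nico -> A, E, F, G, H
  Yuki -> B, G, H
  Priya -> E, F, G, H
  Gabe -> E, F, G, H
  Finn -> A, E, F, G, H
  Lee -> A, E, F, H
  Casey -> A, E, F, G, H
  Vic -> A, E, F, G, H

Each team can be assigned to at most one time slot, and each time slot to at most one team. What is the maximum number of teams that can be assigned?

6

For example, pair Nico→F, Yuki→B, Priya→G, Gabe→E, Finn→A, Lee→H.
The set {Nico, Priya, Gabe, Finn, Lee, Casey, Vic} has only 5 neighbours ({A, E, F, G, H}), so by Hall's theorem at most 6 of the 8 teams can be matched.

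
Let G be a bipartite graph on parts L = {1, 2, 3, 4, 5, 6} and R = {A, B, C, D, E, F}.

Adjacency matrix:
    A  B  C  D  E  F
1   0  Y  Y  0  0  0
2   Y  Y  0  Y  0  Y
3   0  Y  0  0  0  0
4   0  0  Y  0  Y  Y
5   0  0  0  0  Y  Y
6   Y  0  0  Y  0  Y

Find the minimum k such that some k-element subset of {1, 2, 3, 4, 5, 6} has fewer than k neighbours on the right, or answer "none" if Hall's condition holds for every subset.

none

A matching saturating every left vertex exists, for instance 1→C, 2→A, 3→B, 4→F, 5→E, 6→D.
By Hall's marriage theorem, this means |N(S)| ≥ |S| for every subset S, so no violating subset exists.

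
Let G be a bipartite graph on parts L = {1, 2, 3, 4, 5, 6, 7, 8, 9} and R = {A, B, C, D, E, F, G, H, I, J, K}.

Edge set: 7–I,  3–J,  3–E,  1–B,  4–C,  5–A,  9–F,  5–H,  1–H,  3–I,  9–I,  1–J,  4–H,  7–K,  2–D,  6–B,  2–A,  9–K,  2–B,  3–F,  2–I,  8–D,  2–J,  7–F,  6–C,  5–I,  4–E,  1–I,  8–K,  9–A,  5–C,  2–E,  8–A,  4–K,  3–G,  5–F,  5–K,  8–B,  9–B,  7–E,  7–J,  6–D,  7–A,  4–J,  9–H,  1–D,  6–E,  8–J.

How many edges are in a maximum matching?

For example, pair 1-H, 2-B, 3-G, 4-E, 5-F, 6-C, 7-J, 8-K, 9-A.
This saturates every left vertex, so 9 is the maximum.

9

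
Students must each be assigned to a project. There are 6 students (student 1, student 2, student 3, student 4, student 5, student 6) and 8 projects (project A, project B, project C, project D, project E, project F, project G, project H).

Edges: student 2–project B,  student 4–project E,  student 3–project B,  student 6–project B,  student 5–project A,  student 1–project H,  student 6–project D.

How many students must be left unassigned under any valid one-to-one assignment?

For example, pair student 1→project H, student 2→project B, student 4→project E, student 5→project A, student 6→project D.
The set {student 2, student 3} has only 1 neighbour ({project B}), so by Hall's theorem at most 5 of the 6 students can be matched.
That matches 5 of the 6, leaving 1 unmatched; no matching can do better.

1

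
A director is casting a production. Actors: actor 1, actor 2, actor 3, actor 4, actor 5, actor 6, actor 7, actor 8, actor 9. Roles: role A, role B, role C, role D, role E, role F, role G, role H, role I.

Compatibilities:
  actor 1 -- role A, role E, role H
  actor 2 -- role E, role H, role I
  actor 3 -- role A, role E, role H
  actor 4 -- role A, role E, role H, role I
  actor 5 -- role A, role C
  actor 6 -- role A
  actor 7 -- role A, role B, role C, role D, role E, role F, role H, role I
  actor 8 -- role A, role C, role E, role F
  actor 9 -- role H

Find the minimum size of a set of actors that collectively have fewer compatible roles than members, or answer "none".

4

Take S = {actor 1, actor 3, actor 6, actor 9}. Its neighbourhood is {role A, role E, role H}, so |N(S)| = 3 < |S| = 4.
Every subset of size less than 4 has at least as many neighbours as members, so 4 is the minimum.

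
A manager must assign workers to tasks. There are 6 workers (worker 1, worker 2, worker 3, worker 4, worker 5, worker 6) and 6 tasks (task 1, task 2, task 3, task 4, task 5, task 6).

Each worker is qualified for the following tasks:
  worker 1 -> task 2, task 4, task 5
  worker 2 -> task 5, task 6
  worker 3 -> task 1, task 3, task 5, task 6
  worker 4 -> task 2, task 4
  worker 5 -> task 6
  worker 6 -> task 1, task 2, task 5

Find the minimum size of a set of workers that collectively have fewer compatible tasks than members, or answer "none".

A matching saturating every worker exists, for instance worker 1→task 2, worker 2→task 5, worker 3→task 3, worker 4→task 4, worker 5→task 6, worker 6→task 1.
By Hall's marriage theorem, this means |N(S)| ≥ |S| for every subset S, so no violating subset exists.

none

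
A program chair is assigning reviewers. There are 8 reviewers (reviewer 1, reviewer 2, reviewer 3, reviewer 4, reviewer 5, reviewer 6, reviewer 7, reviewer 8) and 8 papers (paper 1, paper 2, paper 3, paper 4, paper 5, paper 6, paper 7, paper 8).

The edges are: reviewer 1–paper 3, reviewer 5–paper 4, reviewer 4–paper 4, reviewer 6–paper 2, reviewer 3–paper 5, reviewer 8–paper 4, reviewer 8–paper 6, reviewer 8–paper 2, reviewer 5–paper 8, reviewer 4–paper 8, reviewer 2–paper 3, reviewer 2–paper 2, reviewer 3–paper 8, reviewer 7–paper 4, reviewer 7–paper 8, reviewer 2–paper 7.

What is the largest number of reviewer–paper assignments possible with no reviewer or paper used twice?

7

A valid assignment of size 7: reviewer 1–paper 3, reviewer 2–paper 7, reviewer 3–paper 5, reviewer 4–paper 8, reviewer 5–paper 4, reviewer 6–paper 2, reviewer 8–paper 6.
The set {reviewer 4, reviewer 5, reviewer 7} has only 2 neighbours ({paper 4, paper 8}), so by Hall's theorem at most 7 of the 8 reviewers can be matched.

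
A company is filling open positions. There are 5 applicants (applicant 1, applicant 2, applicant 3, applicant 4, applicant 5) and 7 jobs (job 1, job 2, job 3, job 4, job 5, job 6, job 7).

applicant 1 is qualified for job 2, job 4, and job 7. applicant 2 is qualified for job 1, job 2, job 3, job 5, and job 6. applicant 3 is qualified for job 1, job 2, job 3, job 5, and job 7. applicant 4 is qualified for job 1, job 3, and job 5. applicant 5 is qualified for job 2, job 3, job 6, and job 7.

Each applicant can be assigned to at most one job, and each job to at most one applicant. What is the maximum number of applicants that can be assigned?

One maximum matching: applicant 1→job 4, applicant 2→job 1, applicant 3→job 5, applicant 4→job 3, applicant 5→job 2.
All 5 applicants are matched, so no larger matching exists.

5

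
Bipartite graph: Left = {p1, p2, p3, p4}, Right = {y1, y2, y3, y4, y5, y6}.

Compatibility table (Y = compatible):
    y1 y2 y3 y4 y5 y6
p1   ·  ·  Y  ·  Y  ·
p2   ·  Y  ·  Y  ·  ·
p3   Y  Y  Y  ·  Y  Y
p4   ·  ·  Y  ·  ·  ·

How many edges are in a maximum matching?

4

A valid assignment of size 4: p1→y5, p2→y2, p3→y6, p4→y3.
This saturates every left vertex, so 4 is the maximum.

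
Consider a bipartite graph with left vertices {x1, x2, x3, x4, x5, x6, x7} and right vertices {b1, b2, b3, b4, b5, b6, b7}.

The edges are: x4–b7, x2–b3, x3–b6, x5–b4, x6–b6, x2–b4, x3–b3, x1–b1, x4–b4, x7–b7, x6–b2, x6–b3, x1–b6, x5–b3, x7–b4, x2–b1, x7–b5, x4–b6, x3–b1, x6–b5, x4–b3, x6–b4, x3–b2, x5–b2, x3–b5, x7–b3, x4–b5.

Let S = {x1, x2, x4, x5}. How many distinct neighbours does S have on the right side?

7

The union of neighbours of {x1, x2, x4, x5} is {b1, b2, b3, b4, b5, b6, b7}, which has 7 elements.
Since |N(S)| = 7 ≥ |S| = 4, Hall's condition holds for this subset.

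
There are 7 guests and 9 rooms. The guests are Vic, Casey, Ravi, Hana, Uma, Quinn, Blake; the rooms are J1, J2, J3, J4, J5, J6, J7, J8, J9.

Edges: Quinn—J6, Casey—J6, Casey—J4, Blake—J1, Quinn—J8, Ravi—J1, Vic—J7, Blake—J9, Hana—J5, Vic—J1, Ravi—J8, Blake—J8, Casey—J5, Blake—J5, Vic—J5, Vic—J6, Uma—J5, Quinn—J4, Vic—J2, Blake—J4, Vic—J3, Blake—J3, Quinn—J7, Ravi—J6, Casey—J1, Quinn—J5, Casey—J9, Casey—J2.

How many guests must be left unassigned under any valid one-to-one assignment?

A valid assignment of size 6: Vic–J2, Casey–J6, Ravi–J8, Hana–J5, Quinn–J7, Blake–J9.
The set {Hana, Uma} has only 1 neighbour ({J5}), so by Hall's theorem at most 6 of the 7 guests can be matched.
That matches 6 of the 7, leaving 1 unmatched; no matching can do better.

1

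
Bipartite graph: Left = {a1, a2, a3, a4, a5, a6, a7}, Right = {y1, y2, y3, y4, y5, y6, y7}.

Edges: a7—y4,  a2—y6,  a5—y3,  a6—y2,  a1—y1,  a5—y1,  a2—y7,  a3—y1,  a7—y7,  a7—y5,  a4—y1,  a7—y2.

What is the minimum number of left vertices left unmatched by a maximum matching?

A valid assignment of size 5: a1→y1, a2→y6, a5→y3, a6→y2, a7→y7.
The set {a1, a3, a4} has only 1 neighbour ({y1}), so by Hall's theorem at most 5 of the 7 left vertices can be matched.
That matches 5 of the 7, leaving 2 unmatched; no matching can do better.

2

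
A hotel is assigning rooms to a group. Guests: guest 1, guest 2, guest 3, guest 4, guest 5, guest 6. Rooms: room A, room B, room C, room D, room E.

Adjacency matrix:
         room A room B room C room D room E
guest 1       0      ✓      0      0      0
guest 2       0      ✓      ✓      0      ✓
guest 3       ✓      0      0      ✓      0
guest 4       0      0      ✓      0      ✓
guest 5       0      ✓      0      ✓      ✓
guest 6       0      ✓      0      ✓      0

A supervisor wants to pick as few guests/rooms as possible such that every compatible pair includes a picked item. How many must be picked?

The 5 edges guest 1–room B, guest 2–room C, guest 3–room A, guest 4–room E, guest 5–room D form a matching, so any vertex cover needs at least 5 vertices (one per matched edge).
Conversely {guest 3, room B, room C, room D, room E} meets every edge and has exactly 5 vertices, so 5 is optimal.

5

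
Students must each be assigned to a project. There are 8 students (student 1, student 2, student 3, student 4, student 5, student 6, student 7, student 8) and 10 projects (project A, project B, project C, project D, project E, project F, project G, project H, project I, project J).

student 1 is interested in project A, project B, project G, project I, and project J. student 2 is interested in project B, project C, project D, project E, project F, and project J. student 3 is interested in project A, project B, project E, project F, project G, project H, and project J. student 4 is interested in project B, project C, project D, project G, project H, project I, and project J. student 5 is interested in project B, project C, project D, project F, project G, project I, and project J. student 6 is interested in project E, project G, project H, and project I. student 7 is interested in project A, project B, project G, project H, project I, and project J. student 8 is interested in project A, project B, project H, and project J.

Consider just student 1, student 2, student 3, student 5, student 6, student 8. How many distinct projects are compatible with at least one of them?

10

The union of neighbours of {student 1, student 2, student 3, student 5, student 6, student 8} is {project A, project B, project C, project D, project E, project F, project G, project H, project I, project J}, which has 10 elements.
Since |N(S)| = 10 ≥ |S| = 6, Hall's condition holds for this subset.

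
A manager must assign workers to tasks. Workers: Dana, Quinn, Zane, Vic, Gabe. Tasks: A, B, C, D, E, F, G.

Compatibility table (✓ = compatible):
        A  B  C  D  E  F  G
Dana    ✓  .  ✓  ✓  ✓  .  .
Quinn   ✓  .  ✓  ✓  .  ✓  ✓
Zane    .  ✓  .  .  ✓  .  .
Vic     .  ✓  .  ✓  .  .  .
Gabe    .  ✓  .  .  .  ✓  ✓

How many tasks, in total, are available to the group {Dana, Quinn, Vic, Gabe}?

The union of neighbours of {Dana, Quinn, Vic, Gabe} is {A, B, C, D, E, F, G}, which has 7 elements.
Since |N(S)| = 7 ≥ |S| = 4, Hall's condition holds for this subset.

7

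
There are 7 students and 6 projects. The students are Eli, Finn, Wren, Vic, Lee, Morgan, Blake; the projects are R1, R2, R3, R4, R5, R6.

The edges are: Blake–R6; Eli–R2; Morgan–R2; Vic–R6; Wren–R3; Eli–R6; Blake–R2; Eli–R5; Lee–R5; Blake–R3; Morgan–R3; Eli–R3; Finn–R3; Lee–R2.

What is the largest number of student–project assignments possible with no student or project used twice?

4

One maximum matching: Eli-R2, Finn-R3, Vic-R6, Lee-R5.
The set {Eli, Finn, Wren, Vic, Lee, Morgan, Blake} has only 4 neighbours ({R2, R3, R5, R6}), so by Hall's theorem at most 4 of the 7 students can be matched.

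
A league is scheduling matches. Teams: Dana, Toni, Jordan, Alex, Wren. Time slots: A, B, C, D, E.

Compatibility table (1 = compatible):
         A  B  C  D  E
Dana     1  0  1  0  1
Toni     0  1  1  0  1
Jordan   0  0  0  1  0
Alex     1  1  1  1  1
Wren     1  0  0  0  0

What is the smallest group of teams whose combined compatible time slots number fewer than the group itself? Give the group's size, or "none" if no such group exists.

A matching saturating every team exists, for instance Dana→C, Toni→B, Jordan→D, Alex→E, Wren→A.
By Hall's marriage theorem, this means |N(S)| ≥ |S| for every subset S, so no violating subset exists.

none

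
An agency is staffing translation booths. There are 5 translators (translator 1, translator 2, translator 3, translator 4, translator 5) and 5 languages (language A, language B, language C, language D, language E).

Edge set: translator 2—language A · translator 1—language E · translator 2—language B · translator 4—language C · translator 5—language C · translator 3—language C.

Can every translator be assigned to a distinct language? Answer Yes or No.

The set {translator 3, translator 4, translator 5} has only 1 neighbour ({language C}), so by Hall's theorem at most 3 of the 5 translators can be matched.
Hence no matching covers every translator.

No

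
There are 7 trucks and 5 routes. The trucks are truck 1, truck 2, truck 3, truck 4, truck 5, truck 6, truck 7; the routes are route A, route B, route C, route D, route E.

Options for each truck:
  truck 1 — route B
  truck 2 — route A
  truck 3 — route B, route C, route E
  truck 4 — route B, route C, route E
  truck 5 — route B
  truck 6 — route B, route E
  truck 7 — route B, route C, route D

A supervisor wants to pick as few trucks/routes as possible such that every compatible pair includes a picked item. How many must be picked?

{truck 2, truck 7, route B, route C, route E} is a vertex cover of size 5: every edge has an endpoint in this set.
No smaller cover exists because truck 1–route B, truck 2–route A, truck 3–route C, truck 4–route E, truck 7–route D is a matching of size 5, and a cover must include an endpoint of each of these disjoint edges (König's theorem).

5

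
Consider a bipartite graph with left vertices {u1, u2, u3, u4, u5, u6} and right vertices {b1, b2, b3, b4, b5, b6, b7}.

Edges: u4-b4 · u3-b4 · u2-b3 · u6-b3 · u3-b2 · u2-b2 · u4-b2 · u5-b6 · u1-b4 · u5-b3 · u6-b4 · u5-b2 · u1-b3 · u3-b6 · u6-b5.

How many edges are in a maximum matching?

One maximum matching: u1-b3, u2-b2, u3-b6, u4-b4, u6-b5.
The set {u1, u2, u3, u4, u5} has only 4 neighbours ({b2, b3, b4, b6}), so by Hall's theorem at most 5 of the 6 left vertices can be matched.

5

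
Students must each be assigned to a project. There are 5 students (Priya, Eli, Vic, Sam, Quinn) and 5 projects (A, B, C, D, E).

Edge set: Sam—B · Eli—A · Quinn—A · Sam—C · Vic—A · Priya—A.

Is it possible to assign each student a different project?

No

The set {Priya, Eli, Vic, Quinn} has only 1 neighbour ({A}), so by Hall's theorem at most 2 of the 5 students can be matched.
Hence no matching covers every student.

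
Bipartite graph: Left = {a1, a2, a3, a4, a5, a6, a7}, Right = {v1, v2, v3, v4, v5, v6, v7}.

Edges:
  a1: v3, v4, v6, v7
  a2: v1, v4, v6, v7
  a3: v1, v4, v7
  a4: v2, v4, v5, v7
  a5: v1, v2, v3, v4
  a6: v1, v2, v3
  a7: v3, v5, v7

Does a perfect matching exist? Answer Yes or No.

For example, pair a1→v6, a2→v4, a3→v1, a4→v5, a5→v2, a6→v3, a7→v7.
All 7 left vertices are covered.

Yes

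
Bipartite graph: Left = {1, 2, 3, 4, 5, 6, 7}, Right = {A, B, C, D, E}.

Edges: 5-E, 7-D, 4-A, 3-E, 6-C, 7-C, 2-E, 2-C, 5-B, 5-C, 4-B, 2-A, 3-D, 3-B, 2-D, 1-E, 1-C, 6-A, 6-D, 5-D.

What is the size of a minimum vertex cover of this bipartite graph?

5

{A, B, C, D, E} is a vertex cover of size 5: every edge has an endpoint in this set.
No smaller cover exists because 1–C, 2–D, 3–E, 4–A, 5–B is a matching of size 5, and a cover must include an endpoint of each of these disjoint edges (König's theorem).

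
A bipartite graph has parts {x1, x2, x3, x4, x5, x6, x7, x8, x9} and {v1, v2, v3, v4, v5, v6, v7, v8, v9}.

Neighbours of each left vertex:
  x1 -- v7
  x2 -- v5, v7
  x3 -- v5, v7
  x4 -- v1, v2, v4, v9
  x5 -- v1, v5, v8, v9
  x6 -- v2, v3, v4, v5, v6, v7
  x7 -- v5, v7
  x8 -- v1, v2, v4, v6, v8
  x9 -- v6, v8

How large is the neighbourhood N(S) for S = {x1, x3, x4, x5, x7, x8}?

8

The union of neighbours of {x1, x3, x4, x5, x7, x8} is {v1, v2, v4, v5, v6, v7, v8, v9}, which has 8 elements.
Since |N(S)| = 8 ≥ |S| = 6, Hall's condition holds for this subset.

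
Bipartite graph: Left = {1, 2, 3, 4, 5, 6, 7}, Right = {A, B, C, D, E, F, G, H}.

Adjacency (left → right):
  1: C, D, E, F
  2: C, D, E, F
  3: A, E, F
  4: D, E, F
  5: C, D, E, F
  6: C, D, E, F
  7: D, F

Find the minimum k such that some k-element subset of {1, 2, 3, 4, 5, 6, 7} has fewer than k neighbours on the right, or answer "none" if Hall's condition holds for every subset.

Take S = {1, 2, 4, 5, 6}. Its neighbourhood is {C, D, E, F}, so |N(S)| = 4 < |S| = 5.
Every subset of size less than 5 has at least as many neighbours as members, so 5 is the minimum.

5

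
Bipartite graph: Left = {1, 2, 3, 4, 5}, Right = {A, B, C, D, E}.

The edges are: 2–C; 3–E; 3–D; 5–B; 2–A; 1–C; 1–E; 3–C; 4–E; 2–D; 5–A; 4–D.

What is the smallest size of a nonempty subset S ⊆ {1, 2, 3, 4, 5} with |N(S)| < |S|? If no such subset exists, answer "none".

A matching saturating every left vertex exists, for instance 1→C, 2→A, 3→D, 4→E, 5→B.
By Hall's marriage theorem, this means |N(S)| ≥ |S| for every subset S, so no violating subset exists.

none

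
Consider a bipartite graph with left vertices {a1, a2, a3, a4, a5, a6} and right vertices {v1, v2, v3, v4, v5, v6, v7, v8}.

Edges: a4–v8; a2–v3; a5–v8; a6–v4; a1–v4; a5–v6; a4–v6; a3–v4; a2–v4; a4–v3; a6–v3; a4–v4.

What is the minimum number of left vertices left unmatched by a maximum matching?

A valid assignment of size 4: a1-v4, a2-v3, a4-v8, a5-v6.
The set {a1, a2, a3, a6} has only 2 neighbours ({v3, v4}), so by Hall's theorem at most 4 of the 6 left vertices can be matched.
That matches 4 of the 6, leaving 2 unmatched; no matching can do better.

2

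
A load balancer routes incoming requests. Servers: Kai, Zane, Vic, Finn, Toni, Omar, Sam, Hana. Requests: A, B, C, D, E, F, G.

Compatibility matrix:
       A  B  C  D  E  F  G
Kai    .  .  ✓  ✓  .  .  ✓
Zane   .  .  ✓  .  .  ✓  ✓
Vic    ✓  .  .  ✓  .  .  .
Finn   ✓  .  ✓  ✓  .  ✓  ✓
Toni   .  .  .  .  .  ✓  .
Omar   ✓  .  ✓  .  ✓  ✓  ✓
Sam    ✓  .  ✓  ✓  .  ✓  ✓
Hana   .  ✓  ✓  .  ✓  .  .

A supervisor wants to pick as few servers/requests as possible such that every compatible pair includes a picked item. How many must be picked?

7

The 7 edges Kai–G, Zane–C, Vic–D, Finn–A, Toni–F, Omar–E, Hana–B form a matching, so any vertex cover needs at least 7 vertices (one per matched edge).
Conversely {Omar, Hana, A, C, D, F, G} meets every edge and has exactly 7 vertices, so 7 is optimal.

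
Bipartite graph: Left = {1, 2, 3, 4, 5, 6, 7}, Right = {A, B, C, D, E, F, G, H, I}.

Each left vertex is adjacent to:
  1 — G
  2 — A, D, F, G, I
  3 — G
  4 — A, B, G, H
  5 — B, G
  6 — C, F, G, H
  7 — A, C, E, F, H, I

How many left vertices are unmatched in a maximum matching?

1

For example, pair 1→G, 2→F, 4→H, 5→B, 6→C, 7→A.
The set {1, 3} has only 1 neighbour ({G}), so by Hall's theorem at most 6 of the 7 left vertices can be matched.
That matches 6 of the 7, leaving 1 unmatched; no matching can do better.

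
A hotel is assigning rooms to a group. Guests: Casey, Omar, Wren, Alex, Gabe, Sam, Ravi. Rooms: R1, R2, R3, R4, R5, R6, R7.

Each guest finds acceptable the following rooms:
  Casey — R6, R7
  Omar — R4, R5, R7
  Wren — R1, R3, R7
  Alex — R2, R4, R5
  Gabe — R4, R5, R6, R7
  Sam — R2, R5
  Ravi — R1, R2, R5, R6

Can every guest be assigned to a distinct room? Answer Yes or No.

Yes

For example, pair Casey-R6, Omar-R4, Wren-R3, Alex-R2, Gabe-R7, Sam-R5, Ravi-R1.
All 7 guests are covered.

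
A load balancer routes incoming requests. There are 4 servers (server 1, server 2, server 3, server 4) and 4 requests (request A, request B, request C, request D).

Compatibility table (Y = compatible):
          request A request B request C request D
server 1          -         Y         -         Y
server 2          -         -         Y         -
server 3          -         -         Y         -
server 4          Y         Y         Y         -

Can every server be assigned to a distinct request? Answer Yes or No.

The set {server 2, server 3} has only 1 neighbour ({request C}), so by Hall's theorem at most 3 of the 4 servers can be matched.
Hence no matching covers every server.

No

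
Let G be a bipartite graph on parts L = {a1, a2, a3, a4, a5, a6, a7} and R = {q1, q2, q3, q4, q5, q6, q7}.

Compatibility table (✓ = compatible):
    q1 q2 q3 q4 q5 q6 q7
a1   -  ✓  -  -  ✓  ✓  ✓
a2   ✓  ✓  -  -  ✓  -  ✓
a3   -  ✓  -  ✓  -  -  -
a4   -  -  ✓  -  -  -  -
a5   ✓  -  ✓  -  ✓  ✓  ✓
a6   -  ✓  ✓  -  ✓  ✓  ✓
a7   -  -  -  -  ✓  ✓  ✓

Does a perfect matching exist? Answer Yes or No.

Yes

For example, pair a1-q5, a2-q1, a3-q4, a4-q3, a5-q6, a6-q2, a7-q7.
Every left vertex is matched, so this is a perfect matching.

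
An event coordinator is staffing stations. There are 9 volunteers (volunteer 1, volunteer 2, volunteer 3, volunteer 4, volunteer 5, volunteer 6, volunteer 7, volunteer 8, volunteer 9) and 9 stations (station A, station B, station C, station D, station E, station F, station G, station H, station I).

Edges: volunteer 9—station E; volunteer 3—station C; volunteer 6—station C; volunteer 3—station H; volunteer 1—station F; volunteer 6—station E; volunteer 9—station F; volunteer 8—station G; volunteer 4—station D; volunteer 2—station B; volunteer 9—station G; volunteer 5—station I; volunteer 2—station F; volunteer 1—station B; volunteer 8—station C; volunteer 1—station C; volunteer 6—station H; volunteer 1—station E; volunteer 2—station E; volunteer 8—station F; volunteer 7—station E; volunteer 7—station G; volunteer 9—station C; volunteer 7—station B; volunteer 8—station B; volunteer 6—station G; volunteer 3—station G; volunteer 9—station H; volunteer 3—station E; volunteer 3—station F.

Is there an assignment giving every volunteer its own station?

The set {volunteer 1, volunteer 2, volunteer 3, volunteer 6, volunteer 7, volunteer 8, volunteer 9} has only 6 neighbours ({station B, station C, station E, station F, station G, station H}), so by Hall's theorem at most 8 of the 9 volunteers can be matched.
Hence no matching covers every volunteer.

No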